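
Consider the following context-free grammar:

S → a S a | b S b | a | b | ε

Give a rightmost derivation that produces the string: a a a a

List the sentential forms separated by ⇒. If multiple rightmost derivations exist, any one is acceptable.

S ⇒ a S a ⇒ a a S a a ⇒ a a a a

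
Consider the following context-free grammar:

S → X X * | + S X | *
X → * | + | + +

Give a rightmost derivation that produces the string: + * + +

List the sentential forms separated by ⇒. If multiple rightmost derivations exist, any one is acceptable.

S ⇒ + S X ⇒ + S + + ⇒ + * + +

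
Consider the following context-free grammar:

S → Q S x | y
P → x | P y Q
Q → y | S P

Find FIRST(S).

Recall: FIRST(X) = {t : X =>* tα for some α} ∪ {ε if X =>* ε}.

We compute FIRST(S) using the standard algorithm.
FIRST(P) = {x}
FIRST(Q) = {y}
FIRST(S) = {y}
Therefore, FIRST(S) = {y}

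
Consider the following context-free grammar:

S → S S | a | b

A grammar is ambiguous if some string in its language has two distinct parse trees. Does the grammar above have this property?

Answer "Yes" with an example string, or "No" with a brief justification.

Yes - the string 'a b a b' has two distinct parse trees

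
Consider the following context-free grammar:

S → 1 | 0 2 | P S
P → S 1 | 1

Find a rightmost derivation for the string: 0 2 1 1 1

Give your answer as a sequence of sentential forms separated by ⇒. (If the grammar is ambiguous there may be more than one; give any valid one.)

S ⇒ P S ⇒ P P S ⇒ P P 1 ⇒ P 1 1 ⇒ S 1 1 1 ⇒ 0 2 1 1 1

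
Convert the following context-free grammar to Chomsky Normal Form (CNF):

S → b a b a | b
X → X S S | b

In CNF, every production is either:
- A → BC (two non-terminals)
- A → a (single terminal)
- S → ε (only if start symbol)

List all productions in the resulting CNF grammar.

TB → b; TA → a; S → b; X → b; S → TB X0; X0 → TA X1; X1 → TB TA; X → X X2; X2 → S S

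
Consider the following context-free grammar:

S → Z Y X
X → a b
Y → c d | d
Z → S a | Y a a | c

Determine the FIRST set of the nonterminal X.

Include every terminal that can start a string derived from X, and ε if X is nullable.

We compute FIRST(X) using the standard algorithm.
FIRST(S) = {c, d}
FIRST(X) = {a}
FIRST(Y) = {c, d}
FIRST(Z) = {c, d}
Therefore, FIRST(X) = {a}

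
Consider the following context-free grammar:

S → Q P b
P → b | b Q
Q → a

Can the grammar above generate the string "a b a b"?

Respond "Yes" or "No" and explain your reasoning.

Yes - a valid derivation exists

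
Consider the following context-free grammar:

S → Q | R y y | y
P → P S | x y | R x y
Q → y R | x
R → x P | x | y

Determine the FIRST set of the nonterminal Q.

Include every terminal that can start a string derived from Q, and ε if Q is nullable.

We compute FIRST(Q) using the standard algorithm.
FIRST(P) = {x, y}
FIRST(Q) = {x, y}
FIRST(R) = {x, y}
FIRST(S) = {x, y}
Therefore, FIRST(Q) = {x, y}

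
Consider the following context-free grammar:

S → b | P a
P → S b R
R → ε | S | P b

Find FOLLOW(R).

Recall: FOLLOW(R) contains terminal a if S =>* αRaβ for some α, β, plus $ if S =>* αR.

We compute FOLLOW(R) using the standard algorithm.
FOLLOW(S) starts with {$}.
FIRST(P) = {b}
FIRST(R) = {b, ε}
FIRST(S) = {b}
FOLLOW(P) = {a, b}
FOLLOW(R) = {a, b}
FOLLOW(S) = {$, a, b}
Therefore, FOLLOW(R) = {a, b}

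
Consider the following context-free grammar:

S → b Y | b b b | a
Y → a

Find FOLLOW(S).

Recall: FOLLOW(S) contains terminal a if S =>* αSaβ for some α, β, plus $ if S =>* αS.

We compute FOLLOW(S) using the standard algorithm.
FOLLOW(S) starts with {$}.
FIRST(S) = {a, b}
FIRST(Y) = {a}
FOLLOW(S) = {$}
FOLLOW(Y) = {$}
Therefore, FOLLOW(S) = {$}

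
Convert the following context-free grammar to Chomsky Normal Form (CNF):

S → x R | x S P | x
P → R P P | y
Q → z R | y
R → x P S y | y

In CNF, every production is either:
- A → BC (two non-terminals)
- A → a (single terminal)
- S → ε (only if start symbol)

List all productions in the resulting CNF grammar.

TX → x; S → x; P → y; TZ → z; Q → y; TY → y; R → y; S → TX R; S → TX X0; X0 → S P; P → R X1; X1 → P P; Q → TZ R; R → TX X2; X2 → P X3; X3 → S TY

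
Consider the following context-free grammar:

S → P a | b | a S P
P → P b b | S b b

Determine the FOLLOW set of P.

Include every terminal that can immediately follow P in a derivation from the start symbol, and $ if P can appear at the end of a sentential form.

We compute FOLLOW(P) using the standard algorithm.
FOLLOW(S) starts with {$}.
FIRST(P) = {a, b}
FIRST(S) = {a, b}
FOLLOW(P) = {$, a, b}
FOLLOW(S) = {$, a, b}
Therefore, FOLLOW(P) = {$, a, b}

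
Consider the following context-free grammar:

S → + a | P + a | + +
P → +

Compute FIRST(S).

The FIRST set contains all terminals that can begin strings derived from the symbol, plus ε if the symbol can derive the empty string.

We compute FIRST(S) using the standard algorithm.
FIRST(P) = {+}
FIRST(S) = {+}
Therefore, FIRST(S) = {+}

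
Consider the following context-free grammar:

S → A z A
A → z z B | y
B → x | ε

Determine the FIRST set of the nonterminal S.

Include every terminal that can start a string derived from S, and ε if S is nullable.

We compute FIRST(S) using the standard algorithm.
FIRST(A) = {y, z}
FIRST(B) = {x, ε}
FIRST(S) = {y, z}
Therefore, FIRST(S) = {y, z}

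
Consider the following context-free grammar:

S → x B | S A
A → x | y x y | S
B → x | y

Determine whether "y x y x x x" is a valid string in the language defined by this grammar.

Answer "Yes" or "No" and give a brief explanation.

No - no valid derivation exists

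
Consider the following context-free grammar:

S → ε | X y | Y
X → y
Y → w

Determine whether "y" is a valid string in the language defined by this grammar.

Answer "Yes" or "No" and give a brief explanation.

No - no valid derivation exists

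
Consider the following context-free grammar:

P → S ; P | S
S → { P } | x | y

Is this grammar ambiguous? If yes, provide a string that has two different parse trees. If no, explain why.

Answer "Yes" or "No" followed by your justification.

No - the grammar is unambiguous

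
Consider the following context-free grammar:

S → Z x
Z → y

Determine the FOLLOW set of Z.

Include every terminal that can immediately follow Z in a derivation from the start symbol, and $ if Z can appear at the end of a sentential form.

We compute FOLLOW(Z) using the standard algorithm.
FOLLOW(S) starts with {$}.
FIRST(S) = {y}
FIRST(Z) = {y}
FOLLOW(S) = {$}
FOLLOW(Z) = {x}
Therefore, FOLLOW(Z) = {x}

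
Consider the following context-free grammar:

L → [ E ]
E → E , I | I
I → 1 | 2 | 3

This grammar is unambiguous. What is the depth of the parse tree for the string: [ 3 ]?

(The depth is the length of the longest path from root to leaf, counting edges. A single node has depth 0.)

3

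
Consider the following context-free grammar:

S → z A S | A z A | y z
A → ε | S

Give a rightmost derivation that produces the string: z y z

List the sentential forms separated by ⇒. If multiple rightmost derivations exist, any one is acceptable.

S ⇒ z A S ⇒ z A y z ⇒ z y z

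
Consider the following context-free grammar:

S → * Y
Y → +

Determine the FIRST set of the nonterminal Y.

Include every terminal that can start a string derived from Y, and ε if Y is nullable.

We compute FIRST(Y) using the standard algorithm.
FIRST(S) = {*}
FIRST(Y) = {+}
Therefore, FIRST(Y) = {+}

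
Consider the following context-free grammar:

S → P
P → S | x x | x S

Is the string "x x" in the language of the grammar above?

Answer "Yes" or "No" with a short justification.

Yes - a valid derivation exists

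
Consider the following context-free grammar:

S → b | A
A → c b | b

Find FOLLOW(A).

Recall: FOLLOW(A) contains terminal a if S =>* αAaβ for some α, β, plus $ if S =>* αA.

We compute FOLLOW(A) using the standard algorithm.
FOLLOW(S) starts with {$}.
FIRST(A) = {b, c}
FIRST(S) = {b, c}
FOLLOW(A) = {$}
FOLLOW(S) = {$}
Therefore, FOLLOW(A) = {$}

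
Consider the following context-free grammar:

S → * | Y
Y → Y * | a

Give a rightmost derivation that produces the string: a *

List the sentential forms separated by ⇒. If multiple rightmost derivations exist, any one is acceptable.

S ⇒ Y ⇒ Y * ⇒ a *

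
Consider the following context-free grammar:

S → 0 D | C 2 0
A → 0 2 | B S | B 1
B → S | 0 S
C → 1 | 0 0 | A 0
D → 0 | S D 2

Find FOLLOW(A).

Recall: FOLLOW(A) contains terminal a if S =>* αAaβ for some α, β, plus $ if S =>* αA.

We compute FOLLOW(A) using the standard algorithm.
FOLLOW(S) starts with {$}.
FIRST(A) = {0, 1}
FIRST(B) = {0, 1}
FIRST(C) = {0, 1}
FIRST(D) = {0, 1}
FIRST(S) = {0, 1}
FOLLOW(A) = {0}
FOLLOW(B) = {0, 1}
FOLLOW(C) = {2}
FOLLOW(D) = {$, 0, 1, 2}
FOLLOW(S) = {$, 0, 1}
Therefore, FOLLOW(A) = {0}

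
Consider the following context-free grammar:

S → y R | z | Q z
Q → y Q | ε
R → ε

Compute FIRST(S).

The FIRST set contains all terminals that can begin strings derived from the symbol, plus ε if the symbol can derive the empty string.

We compute FIRST(S) using the standard algorithm.
FIRST(Q) = {y, ε}
FIRST(R) = {ε}
FIRST(S) = {y, z}
Therefore, FIRST(S) = {y, z}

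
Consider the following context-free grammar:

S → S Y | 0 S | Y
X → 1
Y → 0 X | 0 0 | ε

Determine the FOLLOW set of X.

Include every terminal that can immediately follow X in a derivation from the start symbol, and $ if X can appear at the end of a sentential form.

We compute FOLLOW(X) using the standard algorithm.
FOLLOW(S) starts with {$}.
FIRST(S) = {0, ε}
FIRST(X) = {1}
FIRST(Y) = {0, ε}
FOLLOW(S) = {$, 0}
FOLLOW(X) = {$, 0}
FOLLOW(Y) = {$, 0}
Therefore, FOLLOW(X) = {$, 0}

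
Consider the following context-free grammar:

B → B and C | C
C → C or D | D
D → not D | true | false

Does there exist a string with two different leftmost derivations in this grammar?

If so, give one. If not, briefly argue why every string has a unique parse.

No - every string in the language has a unique leftmost derivation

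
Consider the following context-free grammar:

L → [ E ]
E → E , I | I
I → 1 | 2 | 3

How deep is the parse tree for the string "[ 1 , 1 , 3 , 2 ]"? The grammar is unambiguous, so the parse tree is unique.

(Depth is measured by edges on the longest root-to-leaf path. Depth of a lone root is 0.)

6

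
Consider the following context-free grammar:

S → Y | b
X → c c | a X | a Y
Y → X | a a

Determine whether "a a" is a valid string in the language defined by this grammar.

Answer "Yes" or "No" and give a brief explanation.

Yes - a valid derivation exists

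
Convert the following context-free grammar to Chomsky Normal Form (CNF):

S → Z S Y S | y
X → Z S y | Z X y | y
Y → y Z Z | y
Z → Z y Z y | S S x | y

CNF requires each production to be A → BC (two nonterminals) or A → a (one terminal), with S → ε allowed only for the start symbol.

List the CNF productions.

S → y; TY → y; X → y; Y → y; TX → x; Z → y; S → Z X0; X0 → S X1; X1 → Y S; X → Z X2; X2 → S TY; X → Z X3; X3 → X TY; Y → TY X4; X4 → Z Z; Z → Z X5; X5 → TY X6; X6 → Z TY; Z → S X7; X7 → S TX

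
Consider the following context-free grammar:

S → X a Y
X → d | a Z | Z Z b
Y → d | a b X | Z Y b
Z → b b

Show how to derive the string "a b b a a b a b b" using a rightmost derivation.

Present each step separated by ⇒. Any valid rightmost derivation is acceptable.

S ⇒ X a Y ⇒ X a a b X ⇒ X a a b a Z ⇒ X a a b a b b ⇒ a Z a a b a b b ⇒ a b b a a b a b b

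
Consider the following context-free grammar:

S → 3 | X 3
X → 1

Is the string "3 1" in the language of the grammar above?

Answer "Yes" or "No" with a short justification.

No - no valid derivation exists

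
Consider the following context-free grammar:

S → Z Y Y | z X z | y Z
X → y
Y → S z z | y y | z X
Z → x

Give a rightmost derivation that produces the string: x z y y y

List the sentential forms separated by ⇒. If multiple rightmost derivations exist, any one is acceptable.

S ⇒ Z Y Y ⇒ Z Y y y ⇒ Z z X y y ⇒ Z z y y y ⇒ x z y y y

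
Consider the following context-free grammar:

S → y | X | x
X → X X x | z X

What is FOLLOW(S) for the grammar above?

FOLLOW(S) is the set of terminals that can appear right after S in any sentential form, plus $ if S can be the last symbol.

We compute FOLLOW(S) using the standard algorithm.
FOLLOW(S) starts with {$}.
FIRST(S) = {x, y, z}
FIRST(X) = {z}
FOLLOW(S) = {$}
FOLLOW(X) = {$, x, z}
Therefore, FOLLOW(S) = {$}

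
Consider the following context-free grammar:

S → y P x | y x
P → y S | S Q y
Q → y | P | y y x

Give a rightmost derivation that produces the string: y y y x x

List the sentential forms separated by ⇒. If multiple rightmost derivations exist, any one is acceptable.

S ⇒ y P x ⇒ y y S x ⇒ y y y x x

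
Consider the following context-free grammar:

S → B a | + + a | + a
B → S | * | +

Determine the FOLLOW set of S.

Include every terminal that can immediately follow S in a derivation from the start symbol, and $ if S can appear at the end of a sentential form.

We compute FOLLOW(S) using the standard algorithm.
FOLLOW(S) starts with {$}.
FIRST(B) = {*, +}
FIRST(S) = {*, +}
FOLLOW(B) = {a}
FOLLOW(S) = {$, a}
Therefore, FOLLOW(S) = {$, a}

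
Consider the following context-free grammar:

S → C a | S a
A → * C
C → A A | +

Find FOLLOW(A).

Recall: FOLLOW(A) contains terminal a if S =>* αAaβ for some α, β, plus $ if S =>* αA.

We compute FOLLOW(A) using the standard algorithm.
FOLLOW(S) starts with {$}.
FIRST(A) = {*}
FIRST(C) = {*, +}
FIRST(S) = {*, +}
FOLLOW(A) = {*, a}
FOLLOW(C) = {*, a}
FOLLOW(S) = {$, a}
Therefore, FOLLOW(A) = {*, a}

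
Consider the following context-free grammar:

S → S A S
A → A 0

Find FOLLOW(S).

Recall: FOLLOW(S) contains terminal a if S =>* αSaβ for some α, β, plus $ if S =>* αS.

We compute FOLLOW(S) using the standard algorithm.
FOLLOW(S) starts with {$}.
FIRST(A) = {}
FIRST(S) = {}
FOLLOW(A) = {0}
FOLLOW(S) = {$}
Therefore, FOLLOW(S) = {$}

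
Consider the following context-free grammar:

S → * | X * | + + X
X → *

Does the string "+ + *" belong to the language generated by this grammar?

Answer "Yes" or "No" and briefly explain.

Yes - a valid derivation exists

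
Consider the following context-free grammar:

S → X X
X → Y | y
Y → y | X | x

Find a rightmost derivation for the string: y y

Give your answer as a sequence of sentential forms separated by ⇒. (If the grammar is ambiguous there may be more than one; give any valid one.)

S ⇒ X X ⇒ X y ⇒ y y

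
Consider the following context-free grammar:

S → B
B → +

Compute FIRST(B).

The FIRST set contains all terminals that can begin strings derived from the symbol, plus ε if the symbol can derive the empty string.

We compute FIRST(B) using the standard algorithm.
FIRST(B) = {+}
FIRST(S) = {+}
Therefore, FIRST(B) = {+}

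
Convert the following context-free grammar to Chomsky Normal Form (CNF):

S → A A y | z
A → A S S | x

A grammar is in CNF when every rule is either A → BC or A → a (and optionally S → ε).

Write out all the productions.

TY → y; S → z; A → x; S → A X0; X0 → A TY; A → A X1; X1 → S S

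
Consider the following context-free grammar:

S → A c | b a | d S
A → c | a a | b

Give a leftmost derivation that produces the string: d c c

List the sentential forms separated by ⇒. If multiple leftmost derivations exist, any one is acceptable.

S ⇒ d S ⇒ d A c ⇒ d c c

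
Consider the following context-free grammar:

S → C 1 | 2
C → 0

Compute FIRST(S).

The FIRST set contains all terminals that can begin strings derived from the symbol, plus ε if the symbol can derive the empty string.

We compute FIRST(S) using the standard algorithm.
FIRST(C) = {0}
FIRST(S) = {0, 2}
Therefore, FIRST(S) = {0, 2}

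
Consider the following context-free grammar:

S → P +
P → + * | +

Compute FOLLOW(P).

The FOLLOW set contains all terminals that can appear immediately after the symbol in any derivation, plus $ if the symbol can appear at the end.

We compute FOLLOW(P) using the standard algorithm.
FOLLOW(S) starts with {$}.
FIRST(P) = {+}
FIRST(S) = {+}
FOLLOW(P) = {+}
FOLLOW(S) = {$}
Therefore, FOLLOW(P) = {+}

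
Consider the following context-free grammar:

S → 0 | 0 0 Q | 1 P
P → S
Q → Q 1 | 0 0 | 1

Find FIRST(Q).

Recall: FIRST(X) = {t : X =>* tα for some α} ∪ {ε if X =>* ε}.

We compute FIRST(Q) using the standard algorithm.
FIRST(P) = {0, 1}
FIRST(Q) = {0, 1}
FIRST(S) = {0, 1}
Therefore, FIRST(Q) = {0, 1}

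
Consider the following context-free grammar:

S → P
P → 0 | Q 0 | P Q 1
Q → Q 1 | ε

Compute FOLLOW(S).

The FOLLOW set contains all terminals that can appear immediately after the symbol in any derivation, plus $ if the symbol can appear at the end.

We compute FOLLOW(S) using the standard algorithm.
FOLLOW(S) starts with {$}.
FIRST(P) = {0, 1}
FIRST(Q) = {1, ε}
FIRST(S) = {0, 1}
FOLLOW(P) = {$, 1}
FOLLOW(Q) = {0, 1}
FOLLOW(S) = {$}
Therefore, FOLLOW(S) = {$}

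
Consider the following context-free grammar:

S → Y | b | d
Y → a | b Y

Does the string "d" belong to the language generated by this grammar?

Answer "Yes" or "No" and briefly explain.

Yes - a valid derivation exists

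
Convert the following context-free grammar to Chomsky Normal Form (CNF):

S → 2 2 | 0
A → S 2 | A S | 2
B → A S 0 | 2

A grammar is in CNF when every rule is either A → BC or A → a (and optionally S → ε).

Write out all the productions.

T2 → 2; S → 0; A → 2; T0 → 0; B → 2; S → T2 T2; A → S T2; A → A S; B → A X0; X0 → S T0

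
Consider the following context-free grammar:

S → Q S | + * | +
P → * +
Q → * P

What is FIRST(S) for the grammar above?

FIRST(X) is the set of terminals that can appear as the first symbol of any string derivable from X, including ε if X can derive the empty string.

We compute FIRST(S) using the standard algorithm.
FIRST(P) = {*}
FIRST(Q) = {*}
FIRST(S) = {*, +}
Therefore, FIRST(S) = {*, +}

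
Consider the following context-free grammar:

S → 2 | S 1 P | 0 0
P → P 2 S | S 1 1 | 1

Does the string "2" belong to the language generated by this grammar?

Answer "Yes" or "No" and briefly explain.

Yes - a valid derivation exists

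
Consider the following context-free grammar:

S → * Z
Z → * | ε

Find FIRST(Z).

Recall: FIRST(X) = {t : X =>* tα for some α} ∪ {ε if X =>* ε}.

We compute FIRST(Z) using the standard algorithm.
FIRST(S) = {*}
FIRST(Z) = {*, ε}
Therefore, FIRST(Z) = {*, ε}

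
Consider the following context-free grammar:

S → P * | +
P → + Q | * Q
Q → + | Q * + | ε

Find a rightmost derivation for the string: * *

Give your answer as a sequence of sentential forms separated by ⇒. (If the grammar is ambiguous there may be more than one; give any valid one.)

S ⇒ P * ⇒ * Q * ⇒ * *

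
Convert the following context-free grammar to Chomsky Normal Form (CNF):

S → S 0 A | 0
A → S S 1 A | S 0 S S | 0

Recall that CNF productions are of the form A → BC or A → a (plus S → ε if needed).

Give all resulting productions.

T0 → 0; S → 0; T1 → 1; A → 0; S → S X0; X0 → T0 A; A → S X1; X1 → S X2; X2 → T1 A; A → S X3; X3 → T0 X4; X4 → S S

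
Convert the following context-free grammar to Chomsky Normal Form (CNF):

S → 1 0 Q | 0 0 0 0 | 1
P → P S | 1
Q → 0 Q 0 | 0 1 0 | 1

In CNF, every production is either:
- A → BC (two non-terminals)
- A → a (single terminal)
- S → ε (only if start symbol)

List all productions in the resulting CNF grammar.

T1 → 1; T0 → 0; S → 1; P → 1; Q → 1; S → T1 X0; X0 → T0 Q; S → T0 X1; X1 → T0 X2; X2 → T0 T0; P → P S; Q → T0 X3; X3 → Q T0; Q → T0 X4; X4 → T1 T0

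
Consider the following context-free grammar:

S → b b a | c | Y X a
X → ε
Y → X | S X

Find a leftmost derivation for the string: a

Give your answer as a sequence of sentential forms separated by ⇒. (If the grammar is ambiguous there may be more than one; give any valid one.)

S ⇒ Y X a ⇒ X X a ⇒ X a ⇒ a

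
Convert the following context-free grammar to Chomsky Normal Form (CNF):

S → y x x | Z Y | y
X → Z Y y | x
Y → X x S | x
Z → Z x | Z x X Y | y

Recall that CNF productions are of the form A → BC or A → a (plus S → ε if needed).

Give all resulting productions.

TY → y; TX → x; S → y; X → x; Y → x; Z → y; S → TY X0; X0 → TX TX; S → Z Y; X → Z X1; X1 → Y TY; Y → X X2; X2 → TX S; Z → Z TX; Z → Z X3; X3 → TX X4; X4 → X Y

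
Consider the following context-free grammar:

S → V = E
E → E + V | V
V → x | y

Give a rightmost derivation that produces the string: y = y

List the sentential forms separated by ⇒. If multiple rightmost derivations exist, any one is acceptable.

S ⇒ V = E ⇒ V = V ⇒ V = y ⇒ y = y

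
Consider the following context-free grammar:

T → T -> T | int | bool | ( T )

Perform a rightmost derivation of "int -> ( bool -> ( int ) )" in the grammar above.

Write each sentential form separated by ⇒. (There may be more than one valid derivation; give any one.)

T ⇒ T -> T ⇒ T -> ( T ) ⇒ T -> ( T -> T ) ⇒ T -> ( T -> ( T ) ) ⇒ T -> ( T -> ( int ) ) ⇒ T -> ( bool -> ( int ) ) ⇒ int -> ( bool -> ( int ) )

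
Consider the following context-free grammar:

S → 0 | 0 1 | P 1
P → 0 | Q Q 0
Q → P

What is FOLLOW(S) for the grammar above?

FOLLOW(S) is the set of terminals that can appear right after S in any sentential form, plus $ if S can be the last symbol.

We compute FOLLOW(S) using the standard algorithm.
FOLLOW(S) starts with {$}.
FIRST(P) = {0}
FIRST(Q) = {0}
FIRST(S) = {0}
FOLLOW(P) = {0, 1}
FOLLOW(Q) = {0}
FOLLOW(S) = {$}
Therefore, FOLLOW(S) = {$}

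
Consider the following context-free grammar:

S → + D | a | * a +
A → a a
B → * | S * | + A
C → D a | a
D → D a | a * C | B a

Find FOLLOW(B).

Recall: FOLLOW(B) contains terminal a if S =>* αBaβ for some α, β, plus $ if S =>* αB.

We compute FOLLOW(B) using the standard algorithm.
FOLLOW(S) starts with {$}.
FIRST(A) = {a}
FIRST(B) = {*, +, a}
FIRST(C) = {*, +, a}
FIRST(D) = {*, +, a}
FIRST(S) = {*, +, a}
FOLLOW(A) = {a}
FOLLOW(B) = {a}
FOLLOW(C) = {$, *, a}
FOLLOW(D) = {$, *, a}
FOLLOW(S) = {$, *}
Therefore, FOLLOW(B) = {a}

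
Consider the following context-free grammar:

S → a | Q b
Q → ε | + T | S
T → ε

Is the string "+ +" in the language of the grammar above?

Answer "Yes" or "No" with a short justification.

No - no valid derivation exists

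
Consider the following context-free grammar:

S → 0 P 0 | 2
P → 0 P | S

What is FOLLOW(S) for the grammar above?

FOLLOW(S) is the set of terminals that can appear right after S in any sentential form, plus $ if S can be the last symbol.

We compute FOLLOW(S) using the standard algorithm.
FOLLOW(S) starts with {$}.
FIRST(P) = {0, 2}
FIRST(S) = {0, 2}
FOLLOW(P) = {0}
FOLLOW(S) = {$, 0}
Therefore, FOLLOW(S) = {$, 0}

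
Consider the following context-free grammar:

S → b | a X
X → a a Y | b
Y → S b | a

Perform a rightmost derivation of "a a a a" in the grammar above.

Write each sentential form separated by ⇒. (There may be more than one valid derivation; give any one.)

S ⇒ a X ⇒ a a a Y ⇒ a a a a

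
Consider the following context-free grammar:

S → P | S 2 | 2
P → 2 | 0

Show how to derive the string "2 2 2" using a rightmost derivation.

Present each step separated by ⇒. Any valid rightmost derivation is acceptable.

S ⇒ S 2 ⇒ S 2 2 ⇒ 2 2 2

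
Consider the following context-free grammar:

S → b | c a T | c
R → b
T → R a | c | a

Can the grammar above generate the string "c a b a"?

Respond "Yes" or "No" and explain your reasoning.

Yes - a valid derivation exists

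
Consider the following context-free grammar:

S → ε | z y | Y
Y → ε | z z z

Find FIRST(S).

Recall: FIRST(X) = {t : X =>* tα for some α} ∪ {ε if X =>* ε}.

We compute FIRST(S) using the standard algorithm.
FIRST(S) = {z, ε}
FIRST(Y) = {z, ε}
Therefore, FIRST(S) = {z, ε}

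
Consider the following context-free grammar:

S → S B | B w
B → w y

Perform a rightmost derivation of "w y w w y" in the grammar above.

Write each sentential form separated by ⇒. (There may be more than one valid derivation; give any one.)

S ⇒ S B ⇒ S w y ⇒ B w w y ⇒ w y w w y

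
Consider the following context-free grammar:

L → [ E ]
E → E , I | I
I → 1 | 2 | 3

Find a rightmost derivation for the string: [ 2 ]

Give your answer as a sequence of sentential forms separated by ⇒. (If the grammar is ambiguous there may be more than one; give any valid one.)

L ⇒ [ E ] ⇒ [ I ] ⇒ [ 2 ]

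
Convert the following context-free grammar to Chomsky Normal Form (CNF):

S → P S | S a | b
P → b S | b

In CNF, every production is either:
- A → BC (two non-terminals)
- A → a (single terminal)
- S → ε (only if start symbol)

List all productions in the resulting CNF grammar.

TA → a; S → b; TB → b; P → b; S → P S; S → S TA; P → TB S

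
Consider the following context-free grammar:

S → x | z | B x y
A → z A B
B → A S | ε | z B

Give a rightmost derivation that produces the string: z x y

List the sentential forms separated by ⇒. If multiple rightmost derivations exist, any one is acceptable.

S ⇒ B x y ⇒ z B x y ⇒ z x y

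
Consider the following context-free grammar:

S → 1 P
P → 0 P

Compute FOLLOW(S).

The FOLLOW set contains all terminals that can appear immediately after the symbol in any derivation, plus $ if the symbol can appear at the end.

We compute FOLLOW(S) using the standard algorithm.
FOLLOW(S) starts with {$}.
FIRST(P) = {0}
FIRST(S) = {1}
FOLLOW(P) = {$}
FOLLOW(S) = {$}
Therefore, FOLLOW(S) = {$}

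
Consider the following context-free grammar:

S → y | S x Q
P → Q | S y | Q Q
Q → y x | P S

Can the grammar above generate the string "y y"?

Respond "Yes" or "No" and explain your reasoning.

No - no valid derivation exists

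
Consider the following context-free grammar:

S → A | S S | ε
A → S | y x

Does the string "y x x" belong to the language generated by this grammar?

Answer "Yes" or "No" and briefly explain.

No - no valid derivation exists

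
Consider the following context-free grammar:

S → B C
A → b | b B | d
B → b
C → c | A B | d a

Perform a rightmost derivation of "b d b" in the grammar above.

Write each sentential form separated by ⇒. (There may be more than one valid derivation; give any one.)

S ⇒ B C ⇒ B A B ⇒ B A b ⇒ B d b ⇒ b d b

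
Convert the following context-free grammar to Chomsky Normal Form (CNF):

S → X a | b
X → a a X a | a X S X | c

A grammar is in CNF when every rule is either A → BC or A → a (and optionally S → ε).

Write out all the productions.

TA → a; S → b; X → c; S → X TA; X → TA X0; X0 → TA X1; X1 → X TA; X → TA X2; X2 → X X3; X3 → S X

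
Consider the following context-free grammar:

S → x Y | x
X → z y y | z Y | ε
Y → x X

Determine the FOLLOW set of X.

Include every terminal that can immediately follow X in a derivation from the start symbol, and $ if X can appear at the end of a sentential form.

We compute FOLLOW(X) using the standard algorithm.
FOLLOW(S) starts with {$}.
FIRST(S) = {x}
FIRST(X) = {z, ε}
FIRST(Y) = {x}
FOLLOW(S) = {$}
FOLLOW(X) = {$}
FOLLOW(Y) = {$}
Therefore, FOLLOW(X) = {$}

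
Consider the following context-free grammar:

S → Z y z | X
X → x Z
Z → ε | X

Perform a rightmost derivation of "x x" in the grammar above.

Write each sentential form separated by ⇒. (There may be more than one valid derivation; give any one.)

S ⇒ X ⇒ x Z ⇒ x X ⇒ x x Z ⇒ x x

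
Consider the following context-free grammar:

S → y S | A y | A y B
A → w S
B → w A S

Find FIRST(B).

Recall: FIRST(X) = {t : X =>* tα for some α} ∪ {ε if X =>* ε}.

We compute FIRST(B) using the standard algorithm.
FIRST(A) = {w}
FIRST(B) = {w}
FIRST(S) = {w, y}
Therefore, FIRST(B) = {w}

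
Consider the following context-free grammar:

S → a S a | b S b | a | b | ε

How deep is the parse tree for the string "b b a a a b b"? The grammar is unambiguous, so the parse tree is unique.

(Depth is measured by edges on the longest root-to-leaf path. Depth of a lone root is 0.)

4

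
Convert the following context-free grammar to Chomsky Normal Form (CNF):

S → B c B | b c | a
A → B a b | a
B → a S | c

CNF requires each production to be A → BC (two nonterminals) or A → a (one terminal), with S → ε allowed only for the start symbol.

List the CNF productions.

TC → c; TB → b; S → a; TA → a; A → a; B → c; S → B X0; X0 → TC B; S → TB TC; A → B X1; X1 → TA TB; B → TA S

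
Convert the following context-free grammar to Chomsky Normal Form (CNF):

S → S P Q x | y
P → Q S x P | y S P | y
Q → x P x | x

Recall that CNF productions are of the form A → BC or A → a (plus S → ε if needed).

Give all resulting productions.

TX → x; S → y; TY → y; P → y; Q → x; S → S X0; X0 → P X1; X1 → Q TX; P → Q X2; X2 → S X3; X3 → TX P; P → TY X4; X4 → S P; Q → TX X5; X5 → P TX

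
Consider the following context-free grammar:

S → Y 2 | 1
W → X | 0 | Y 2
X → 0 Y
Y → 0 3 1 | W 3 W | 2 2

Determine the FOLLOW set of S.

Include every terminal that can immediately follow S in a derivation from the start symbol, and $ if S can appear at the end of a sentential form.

We compute FOLLOW(S) using the standard algorithm.
FOLLOW(S) starts with {$}.
FIRST(S) = {0, 1, 2}
FIRST(W) = {0, 2}
FIRST(X) = {0}
FIRST(Y) = {0, 2}
FOLLOW(S) = {$}
FOLLOW(W) = {2, 3}
FOLLOW(X) = {2, 3}
FOLLOW(Y) = {2, 3}
Therefore, FOLLOW(S) = {$}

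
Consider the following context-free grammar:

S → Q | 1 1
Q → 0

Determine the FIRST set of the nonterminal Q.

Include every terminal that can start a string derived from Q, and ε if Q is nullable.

We compute FIRST(Q) using the standard algorithm.
FIRST(Q) = {0}
FIRST(S) = {0, 1}
Therefore, FIRST(Q) = {0}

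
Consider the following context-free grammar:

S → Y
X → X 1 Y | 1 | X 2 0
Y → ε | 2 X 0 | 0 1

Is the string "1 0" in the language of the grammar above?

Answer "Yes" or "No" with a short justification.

No - no valid derivation exists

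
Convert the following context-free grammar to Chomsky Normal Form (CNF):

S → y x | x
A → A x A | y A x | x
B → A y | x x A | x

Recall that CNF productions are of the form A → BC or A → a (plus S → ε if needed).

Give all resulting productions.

TY → y; TX → x; S → x; A → x; B → x; S → TY TX; A → A X0; X0 → TX A; A → TY X1; X1 → A TX; B → A TY; B → TX X2; X2 → TX A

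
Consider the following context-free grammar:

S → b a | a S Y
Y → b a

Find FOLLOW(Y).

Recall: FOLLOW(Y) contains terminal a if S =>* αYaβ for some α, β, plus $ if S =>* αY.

We compute FOLLOW(Y) using the standard algorithm.
FOLLOW(S) starts with {$}.
FIRST(S) = {a, b}
FIRST(Y) = {b}
FOLLOW(S) = {$, b}
FOLLOW(Y) = {$, b}
Therefore, FOLLOW(Y) = {$, b}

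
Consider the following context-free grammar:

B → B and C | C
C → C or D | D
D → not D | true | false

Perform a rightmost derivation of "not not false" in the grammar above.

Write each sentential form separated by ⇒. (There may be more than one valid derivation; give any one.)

B ⇒ C ⇒ D ⇒ not D ⇒ not not D ⇒ not not false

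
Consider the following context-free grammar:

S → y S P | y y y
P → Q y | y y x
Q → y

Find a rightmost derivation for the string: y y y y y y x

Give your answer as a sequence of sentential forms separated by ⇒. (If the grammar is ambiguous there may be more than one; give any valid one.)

S ⇒ y S P ⇒ y S y y x ⇒ y y y y y y x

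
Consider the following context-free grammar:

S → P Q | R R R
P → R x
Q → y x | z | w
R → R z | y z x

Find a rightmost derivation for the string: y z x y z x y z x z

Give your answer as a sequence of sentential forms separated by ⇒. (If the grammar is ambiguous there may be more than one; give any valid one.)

S ⇒ R R R ⇒ R R R z ⇒ R R y z x z ⇒ R y z x y z x z ⇒ y z x y z x y z x z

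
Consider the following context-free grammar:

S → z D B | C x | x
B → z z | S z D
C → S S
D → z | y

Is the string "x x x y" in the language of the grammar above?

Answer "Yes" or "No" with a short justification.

No - no valid derivation exists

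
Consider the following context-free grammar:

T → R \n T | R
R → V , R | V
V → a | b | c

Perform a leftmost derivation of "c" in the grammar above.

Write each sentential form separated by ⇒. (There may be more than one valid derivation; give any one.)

T ⇒ R ⇒ V ⇒ c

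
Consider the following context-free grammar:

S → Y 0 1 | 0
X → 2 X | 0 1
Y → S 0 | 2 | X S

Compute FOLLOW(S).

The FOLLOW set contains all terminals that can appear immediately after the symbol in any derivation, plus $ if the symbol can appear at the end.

We compute FOLLOW(S) using the standard algorithm.
FOLLOW(S) starts with {$}.
FIRST(S) = {0, 2}
FIRST(X) = {0, 2}
FIRST(Y) = {0, 2}
FOLLOW(S) = {$, 0}
FOLLOW(X) = {0, 2}
FOLLOW(Y) = {0}
Therefore, FOLLOW(S) = {$, 0}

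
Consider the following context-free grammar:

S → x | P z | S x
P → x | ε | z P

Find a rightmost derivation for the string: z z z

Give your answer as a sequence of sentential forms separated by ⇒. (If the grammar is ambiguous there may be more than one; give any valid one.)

S ⇒ P z ⇒ z P z ⇒ z z P z ⇒ z z z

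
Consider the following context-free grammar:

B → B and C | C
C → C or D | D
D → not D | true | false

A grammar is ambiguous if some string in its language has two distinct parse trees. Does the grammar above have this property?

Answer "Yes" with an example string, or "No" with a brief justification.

No - the grammar is unambiguous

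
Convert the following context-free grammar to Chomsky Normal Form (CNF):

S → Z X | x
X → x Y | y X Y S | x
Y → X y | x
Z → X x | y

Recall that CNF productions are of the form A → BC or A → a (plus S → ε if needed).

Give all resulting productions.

S → x; TX → x; TY → y; X → x; Y → x; Z → y; S → Z X; X → TX Y; X → TY X0; X0 → X X1; X1 → Y S; Y → X TY; Z → X TX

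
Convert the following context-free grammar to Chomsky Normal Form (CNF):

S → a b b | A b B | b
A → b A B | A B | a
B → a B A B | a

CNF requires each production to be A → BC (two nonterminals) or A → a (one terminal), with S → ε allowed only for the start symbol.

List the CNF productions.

TA → a; TB → b; S → b; A → a; B → a; S → TA X0; X0 → TB TB; S → A X1; X1 → TB B; A → TB X2; X2 → A B; A → A B; B → TA X3; X3 → B X4; X4 → A B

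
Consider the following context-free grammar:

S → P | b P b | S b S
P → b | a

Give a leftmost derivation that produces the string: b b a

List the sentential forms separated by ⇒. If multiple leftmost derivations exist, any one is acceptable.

S ⇒ S b S ⇒ P b S ⇒ b b S ⇒ b b P ⇒ b b a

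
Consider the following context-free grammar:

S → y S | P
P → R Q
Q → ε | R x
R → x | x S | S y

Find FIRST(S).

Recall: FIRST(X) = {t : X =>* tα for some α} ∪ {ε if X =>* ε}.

We compute FIRST(S) using the standard algorithm.
FIRST(P) = {x, y}
FIRST(Q) = {x, y, ε}
FIRST(R) = {x, y}
FIRST(S) = {x, y}
Therefore, FIRST(S) = {x, y}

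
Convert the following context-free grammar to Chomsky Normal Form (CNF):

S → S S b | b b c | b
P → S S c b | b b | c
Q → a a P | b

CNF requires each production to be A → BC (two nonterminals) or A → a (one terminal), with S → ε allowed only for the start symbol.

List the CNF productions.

TB → b; TC → c; S → b; P → c; TA → a; Q → b; S → S X0; X0 → S TB; S → TB X1; X1 → TB TC; P → S X2; X2 → S X3; X3 → TC TB; P → TB TB; Q → TA X4; X4 → TA P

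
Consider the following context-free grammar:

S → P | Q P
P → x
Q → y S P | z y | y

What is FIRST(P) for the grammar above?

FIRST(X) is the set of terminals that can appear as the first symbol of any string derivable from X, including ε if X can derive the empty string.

We compute FIRST(P) using the standard algorithm.
FIRST(P) = {x}
FIRST(Q) = {y, z}
FIRST(S) = {x, y, z}
Therefore, FIRST(P) = {x}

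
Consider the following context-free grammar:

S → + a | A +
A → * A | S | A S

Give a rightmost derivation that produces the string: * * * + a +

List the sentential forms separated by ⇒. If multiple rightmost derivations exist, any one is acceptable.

S ⇒ A + ⇒ * A + ⇒ * * A + ⇒ * * * A + ⇒ * * * S + ⇒ * * * + a +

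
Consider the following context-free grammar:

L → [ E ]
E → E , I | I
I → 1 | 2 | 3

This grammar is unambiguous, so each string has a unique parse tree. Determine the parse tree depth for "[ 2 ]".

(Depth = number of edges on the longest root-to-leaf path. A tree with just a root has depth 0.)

3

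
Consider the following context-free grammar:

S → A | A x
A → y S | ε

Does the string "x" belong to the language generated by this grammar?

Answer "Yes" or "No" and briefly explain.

Yes - a valid derivation exists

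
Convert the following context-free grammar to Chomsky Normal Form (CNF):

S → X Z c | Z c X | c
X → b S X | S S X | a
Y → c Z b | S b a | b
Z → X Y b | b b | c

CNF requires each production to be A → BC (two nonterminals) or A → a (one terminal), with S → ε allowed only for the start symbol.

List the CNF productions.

TC → c; S → c; TB → b; X → a; TA → a; Y → b; Z → c; S → X X0; X0 → Z TC; S → Z X1; X1 → TC X; X → TB X2; X2 → S X; X → S X3; X3 → S X; Y → TC X4; X4 → Z TB; Y → S X5; X5 → TB TA; Z → X X6; X6 → Y TB; Z → TB TB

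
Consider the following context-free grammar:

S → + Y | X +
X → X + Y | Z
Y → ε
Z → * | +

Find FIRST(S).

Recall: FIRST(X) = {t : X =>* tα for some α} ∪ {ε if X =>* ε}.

We compute FIRST(S) using the standard algorithm.
FIRST(S) = {*, +}
FIRST(X) = {*, +}
FIRST(Y) = {ε}
FIRST(Z) = {*, +}
Therefore, FIRST(S) = {*, +}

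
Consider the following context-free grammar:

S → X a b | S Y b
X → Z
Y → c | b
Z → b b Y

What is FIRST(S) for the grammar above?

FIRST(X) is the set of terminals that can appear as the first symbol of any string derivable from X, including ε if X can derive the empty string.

We compute FIRST(S) using the standard algorithm.
FIRST(S) = {b}
FIRST(X) = {b}
FIRST(Y) = {b, c}
FIRST(Z) = {b}
Therefore, FIRST(S) = {b}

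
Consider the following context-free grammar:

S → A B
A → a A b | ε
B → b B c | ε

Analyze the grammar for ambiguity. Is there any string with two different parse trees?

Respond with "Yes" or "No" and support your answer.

No - the grammar is unambiguous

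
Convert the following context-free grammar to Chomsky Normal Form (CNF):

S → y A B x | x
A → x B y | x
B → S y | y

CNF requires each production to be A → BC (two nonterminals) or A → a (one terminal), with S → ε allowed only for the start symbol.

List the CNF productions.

TY → y; TX → x; S → x; A → x; B → y; S → TY X0; X0 → A X1; X1 → B TX; A → TX X2; X2 → B TY; B → S TY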